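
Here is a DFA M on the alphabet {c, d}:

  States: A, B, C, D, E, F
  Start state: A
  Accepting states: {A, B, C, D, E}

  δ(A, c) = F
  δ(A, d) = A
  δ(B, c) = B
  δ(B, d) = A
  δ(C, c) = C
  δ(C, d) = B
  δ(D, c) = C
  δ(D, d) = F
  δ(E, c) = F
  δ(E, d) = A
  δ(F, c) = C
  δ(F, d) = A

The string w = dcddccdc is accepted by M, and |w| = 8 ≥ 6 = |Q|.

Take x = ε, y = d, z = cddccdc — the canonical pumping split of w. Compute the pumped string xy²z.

ddcddccdc

xy^2z = ε·d·d·cddccdc = ddcddccdc.
Reading y = d takes M from A back to A, so after x·y·y the machine is still in A, and z then leads to the accepting state B. Hence ddcddccdc ∈ L(M).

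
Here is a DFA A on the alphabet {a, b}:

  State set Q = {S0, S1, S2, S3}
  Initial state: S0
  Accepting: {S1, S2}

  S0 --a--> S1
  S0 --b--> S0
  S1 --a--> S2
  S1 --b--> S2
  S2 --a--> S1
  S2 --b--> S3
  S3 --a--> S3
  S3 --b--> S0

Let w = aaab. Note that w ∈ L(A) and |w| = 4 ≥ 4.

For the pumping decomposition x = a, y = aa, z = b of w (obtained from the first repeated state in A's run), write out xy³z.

aaaaaaab

xy^3z = a·aa·aa·aa·b = aaaaaaab.
Reading y = aa takes A from S1 back to S1, so after x·y·y·y the machine is still in S1, and z then leads to the accepting state S2. Hence aaaaaaab ∈ L(A).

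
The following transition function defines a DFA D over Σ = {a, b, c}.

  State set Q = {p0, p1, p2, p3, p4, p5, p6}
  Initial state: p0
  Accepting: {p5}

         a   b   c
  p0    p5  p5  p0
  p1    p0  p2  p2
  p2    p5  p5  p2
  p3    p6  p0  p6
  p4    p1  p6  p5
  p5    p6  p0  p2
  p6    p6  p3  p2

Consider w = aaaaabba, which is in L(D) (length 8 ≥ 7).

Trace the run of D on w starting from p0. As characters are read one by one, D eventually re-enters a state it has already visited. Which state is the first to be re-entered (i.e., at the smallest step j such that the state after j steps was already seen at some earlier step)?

Run of D on w = a a a a a b b a:
  step 0: p0  (start)
  step 1: p5  (read a: p0→p5)
  step 2: p6  (read a: p5→p6)
  step 3: p6  (read a: p6→p6)   ← first repeat (p6 seen earlier)
  step 4: p6  (read a: p6→p6)
  step 5: p6  (read a: p6→p6)
  step 6: p3  (read b: p6→p3)
  step 7: p0  (read b: p3→p0)
  step 8: p5  (read a: p0→p5)

The earliest repeat is at step j = 3: D is in p6, which it already visited at step i = 2.
The DFA has 7 states, so the proof of the pumping lemma guarantees a repeated state among the first 7+1 visited; the segment between the two visits is the pumpable y.

p6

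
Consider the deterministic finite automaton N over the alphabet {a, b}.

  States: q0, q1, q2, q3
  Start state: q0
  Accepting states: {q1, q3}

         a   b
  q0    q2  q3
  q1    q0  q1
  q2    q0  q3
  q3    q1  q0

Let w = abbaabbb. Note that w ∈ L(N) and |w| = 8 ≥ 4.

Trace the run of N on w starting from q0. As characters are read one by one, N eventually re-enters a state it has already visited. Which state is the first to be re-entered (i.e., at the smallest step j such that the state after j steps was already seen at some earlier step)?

Run of N on w = a b b a a b b b:
  step 0: q0  (start)
  step 1: q2  (read a: q0→q2)
  step 2: q3  (read b: q2→q3)
  step 3: q0  (read b: q3→q0)   ← first repeat (q0 seen earlier)
  step 4: q2  (read a: q0→q2)
  step 5: q0  (read a: q2→q0)
  step 6: q3  (read b: q0→q3)
  step 7: q0  (read b: q3→q0)
  step 8: q3  (read b: q0→q3)

The earliest repeat is at step j = 3: N is in q0, which it already visited at step i = 0.
The DFA has 4 states, so the proof of the pumping lemma guarantees a repeated state among the first 4+1 visited; the segment between the two visits is the pumpable y.

q0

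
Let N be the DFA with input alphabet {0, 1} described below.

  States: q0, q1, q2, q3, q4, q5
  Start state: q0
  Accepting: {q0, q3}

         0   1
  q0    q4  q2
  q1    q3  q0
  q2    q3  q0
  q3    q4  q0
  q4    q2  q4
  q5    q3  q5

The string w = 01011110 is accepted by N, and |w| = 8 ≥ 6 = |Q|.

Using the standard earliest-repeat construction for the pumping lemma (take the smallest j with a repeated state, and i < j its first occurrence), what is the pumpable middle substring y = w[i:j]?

1

State sequence: q0 -0-> q4 -1-> q4 -0-> q2 -1-> q0 -1-> q2 -1-> q0 -1-> q2 -0-> q3
First repeat at step 2: q4 was already visited.

So i = 1, j = 2, giving x = w[0:1] = 0, y = w[1:2] = 1, z = w[2:8] = 011110.
Check: |xy| = 2 ≤ 6 and |y| = 1 ≥ 1. Reading y takes N from q4 back to q4, so every xyⁱz is accepted.
Pumping length from the standard proof: p = 6 (the number of states). The repeated state found above gives |xy| = j ≤ 6 and |y| = j − i ≥ 1.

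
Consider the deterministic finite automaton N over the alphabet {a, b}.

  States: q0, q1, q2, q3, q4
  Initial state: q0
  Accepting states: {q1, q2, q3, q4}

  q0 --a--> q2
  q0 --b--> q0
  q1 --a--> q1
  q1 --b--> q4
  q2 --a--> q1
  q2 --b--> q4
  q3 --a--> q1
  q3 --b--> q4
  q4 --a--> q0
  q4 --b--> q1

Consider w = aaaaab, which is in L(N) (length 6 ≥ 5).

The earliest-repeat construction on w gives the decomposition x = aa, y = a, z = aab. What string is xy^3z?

xy^3z = aa·a·a·a·aab = aaaaaaab.
Reading y = a takes N from q1 back to q1, so after x·y·y·y the machine is still in q1, and z then leads to the accepting state q4. Hence aaaaaaab ∈ L(N).

aaaaaaab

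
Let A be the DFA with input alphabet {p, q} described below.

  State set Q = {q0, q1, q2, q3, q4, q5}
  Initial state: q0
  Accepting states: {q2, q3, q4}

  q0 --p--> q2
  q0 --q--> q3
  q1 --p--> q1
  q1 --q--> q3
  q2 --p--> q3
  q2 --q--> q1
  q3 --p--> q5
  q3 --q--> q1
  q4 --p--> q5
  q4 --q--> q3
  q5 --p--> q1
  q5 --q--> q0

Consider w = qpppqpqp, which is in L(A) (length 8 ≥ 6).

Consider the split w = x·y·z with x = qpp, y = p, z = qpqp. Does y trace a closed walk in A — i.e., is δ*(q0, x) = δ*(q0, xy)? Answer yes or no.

State sequence: q0 -q-> q3 -p-> q5 -p-> q1 -p-> q1

After x (step 3): q1. After xy (step 4): q1.
They match, so y = p drives A around a cycle from q1 back to itself; pumping y any number of times keeps A in q1 before reading z, and xyⁱz ∈ L(A) for every i ≥ 0.

yes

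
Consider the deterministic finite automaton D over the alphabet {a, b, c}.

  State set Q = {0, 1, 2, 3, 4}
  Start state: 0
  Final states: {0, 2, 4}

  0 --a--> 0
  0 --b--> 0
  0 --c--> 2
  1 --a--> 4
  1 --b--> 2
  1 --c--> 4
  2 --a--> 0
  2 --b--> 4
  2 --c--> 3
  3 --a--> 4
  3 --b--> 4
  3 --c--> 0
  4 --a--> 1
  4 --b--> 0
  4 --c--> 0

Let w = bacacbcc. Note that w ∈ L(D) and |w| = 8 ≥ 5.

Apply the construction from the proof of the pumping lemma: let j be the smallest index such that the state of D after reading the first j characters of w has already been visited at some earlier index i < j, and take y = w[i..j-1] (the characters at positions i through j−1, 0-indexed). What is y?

b

Run of D on w = b a c a c b c c:
  step 0: 0  (start)
  step 1: 0  (read b: 0→0)   ← first repeat (0 seen earlier)
  step 2: 0  (read a: 0→0)
  step 3: 2  (read c: 0→2)
  step 4: 0  (read a: 2→0)
  step 5: 2  (read c: 0→2)
  step 6: 4  (read b: 2→4)
  step 7: 0  (read c: 4→0)
  step 8: 2  (read c: 0→2)

So i = 0, j = 1, giving x = w[0:0] = ε, y = w[0:1] = b, z = w[1:8] = acacbcc.
Check: |xy| = 1 ≤ 5 and |y| = 1 ≥ 1. Reading y takes D from 0 back to 0, so every xyⁱz is accepted.
Since D has 5 states, any run of length ≥ 5 visits 5+1 states, so by pigeonhole some state repeats within the first 5 steps — that repeat gives the pumpable loop.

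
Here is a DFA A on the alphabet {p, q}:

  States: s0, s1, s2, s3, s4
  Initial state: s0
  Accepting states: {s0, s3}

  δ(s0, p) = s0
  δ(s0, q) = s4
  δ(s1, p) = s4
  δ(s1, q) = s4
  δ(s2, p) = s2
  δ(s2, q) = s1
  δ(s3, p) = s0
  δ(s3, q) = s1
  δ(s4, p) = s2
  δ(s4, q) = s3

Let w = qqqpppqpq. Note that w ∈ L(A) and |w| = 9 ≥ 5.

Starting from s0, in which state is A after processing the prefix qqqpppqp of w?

State sequence: s0 -q-> s4 -q-> s3 -q-> s1 -p-> s4 -p-> s2 -p-> s2 -q-> s1 -p-> s4

After reading 8 characters, A is in state s4.

s4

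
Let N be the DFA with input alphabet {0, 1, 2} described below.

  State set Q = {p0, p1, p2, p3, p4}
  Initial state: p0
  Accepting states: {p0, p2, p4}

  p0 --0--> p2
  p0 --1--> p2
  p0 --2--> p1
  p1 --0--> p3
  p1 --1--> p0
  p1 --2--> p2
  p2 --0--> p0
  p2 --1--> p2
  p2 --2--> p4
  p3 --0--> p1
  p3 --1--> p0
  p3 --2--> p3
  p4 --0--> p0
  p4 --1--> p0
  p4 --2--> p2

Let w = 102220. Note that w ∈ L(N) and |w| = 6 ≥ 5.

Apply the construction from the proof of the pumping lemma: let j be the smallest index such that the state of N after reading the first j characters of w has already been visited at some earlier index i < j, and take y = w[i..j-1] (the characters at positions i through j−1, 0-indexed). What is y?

Run of N on w = 1 0 2 2 2 0:
  step 0: p0  (start)
  step 1: p2  (read 1: p0→p2)
  step 2: p0  (read 0: p2→p0)   ← first repeat (p0 seen earlier)
  step 3: p1  (read 2: p0→p1)
  step 4: p2  (read 2: p1→p2)
  step 5: p4  (read 2: p2→p4)
  step 6: p0  (read 0: p4→p0)

So i = 0, j = 2, giving x = w[0:0] = ε, y = w[0:2] = 10, z = w[2:6] = 2220.
Check: |xy| = 2 ≤ 5 and |y| = 2 ≥ 1. Reading y takes N from p0 back to p0, so every xyⁱz is accepted.

10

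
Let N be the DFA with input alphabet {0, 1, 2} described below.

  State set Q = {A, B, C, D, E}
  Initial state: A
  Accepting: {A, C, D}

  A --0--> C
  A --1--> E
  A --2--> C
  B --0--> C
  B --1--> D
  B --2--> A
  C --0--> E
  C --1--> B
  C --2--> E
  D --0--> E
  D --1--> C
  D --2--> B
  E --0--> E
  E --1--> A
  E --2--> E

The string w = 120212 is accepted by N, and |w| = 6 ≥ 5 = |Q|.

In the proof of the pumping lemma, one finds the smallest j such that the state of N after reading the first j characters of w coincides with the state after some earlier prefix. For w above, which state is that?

State sequence: A -1-> E -2-> E -0-> E -2-> E -1-> A -2-> C
First repeat at step 2: E was already visited.

The earliest repeat is at step j = 2: N is in E, which it already visited at step i = 1.
Since N has 5 states, any run of length ≥ 5 visits 5+1 states, so by pigeonhole some state repeats within the first 5 steps — that repeat gives the pumpable loop.

E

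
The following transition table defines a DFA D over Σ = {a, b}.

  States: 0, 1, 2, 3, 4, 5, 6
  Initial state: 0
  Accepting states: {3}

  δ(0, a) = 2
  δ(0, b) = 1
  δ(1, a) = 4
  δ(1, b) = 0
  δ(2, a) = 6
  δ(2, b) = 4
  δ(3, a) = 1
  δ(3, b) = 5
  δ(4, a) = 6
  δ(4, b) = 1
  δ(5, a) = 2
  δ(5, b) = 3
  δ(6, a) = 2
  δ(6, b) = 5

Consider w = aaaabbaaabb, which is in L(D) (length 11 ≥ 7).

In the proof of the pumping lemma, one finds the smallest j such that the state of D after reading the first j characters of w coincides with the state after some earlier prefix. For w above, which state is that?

State sequence: 0 -a-> 2 -a-> 6 -a-> 2 -a-> 6 -b-> 5 -b-> 3 -a-> 1 -a-> 4 -a-> 6 -b-> 5 -b-> 3
First repeat at step 3: 2 was already visited.

The earliest repeat is at step j = 3: D is in 2, which it already visited at step i = 1.
The DFA has 7 states, so the proof of the pumping lemma guarantees a repeated state among the first 7+1 visited; the segment between the two visits is the pumpable y.

2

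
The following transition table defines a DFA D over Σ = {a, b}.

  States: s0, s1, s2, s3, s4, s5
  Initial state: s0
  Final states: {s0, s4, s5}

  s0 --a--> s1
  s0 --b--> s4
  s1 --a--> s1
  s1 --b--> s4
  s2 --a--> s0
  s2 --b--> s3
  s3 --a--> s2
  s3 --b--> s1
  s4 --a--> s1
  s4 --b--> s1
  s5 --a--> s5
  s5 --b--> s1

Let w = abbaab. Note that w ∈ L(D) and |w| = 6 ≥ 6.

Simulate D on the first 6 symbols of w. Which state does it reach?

Run of D on the first 6 characters of w = a b b a a b:
  step 0: s0  (start)
  step 1: s1  (read a: s0→s1)
  step 2: s4  (read b: s1→s4)
  step 3: s1  (read b: s4→s1)
  step 4: s1  (read a: s1→s1)
  step 5: s1  (read a: s1→s1)
  step 6: s4  (read b: s1→s4)

After reading 6 characters, D is in state s4.
(This kind of state-tracing is the core of the pumping-lemma construction: with 6 states, pigeonhole forces a repeat within the first 6 steps.)

s4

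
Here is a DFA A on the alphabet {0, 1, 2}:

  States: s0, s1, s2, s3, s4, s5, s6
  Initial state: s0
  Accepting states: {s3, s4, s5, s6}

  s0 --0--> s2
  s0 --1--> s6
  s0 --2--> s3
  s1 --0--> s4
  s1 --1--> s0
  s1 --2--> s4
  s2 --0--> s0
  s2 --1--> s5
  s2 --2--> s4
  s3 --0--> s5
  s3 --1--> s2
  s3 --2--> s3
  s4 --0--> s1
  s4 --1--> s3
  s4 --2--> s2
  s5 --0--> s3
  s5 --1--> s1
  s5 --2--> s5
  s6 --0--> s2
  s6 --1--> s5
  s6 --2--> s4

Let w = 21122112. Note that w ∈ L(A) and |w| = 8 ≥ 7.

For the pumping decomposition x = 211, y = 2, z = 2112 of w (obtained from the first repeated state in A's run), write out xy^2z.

xy^2z = 211·2·2·2112 = 211222112.
Reading y = 2 takes A from s5 back to s5, so after x·y·y the machine is still in s5, and z then leads to the accepting state s3. Hence 211222112 ∈ L(A).

211222112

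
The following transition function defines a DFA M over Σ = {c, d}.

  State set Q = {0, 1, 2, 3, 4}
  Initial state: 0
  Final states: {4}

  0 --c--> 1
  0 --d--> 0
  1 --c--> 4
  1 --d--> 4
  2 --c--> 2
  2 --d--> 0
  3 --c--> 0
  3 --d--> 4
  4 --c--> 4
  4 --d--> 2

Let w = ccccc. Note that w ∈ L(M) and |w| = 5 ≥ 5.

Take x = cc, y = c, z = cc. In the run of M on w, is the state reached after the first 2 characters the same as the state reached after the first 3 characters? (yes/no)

Run of M on the first 3 characters of w = c c c:
  step 0: 0  (start)
  step 1: 1  (read c: 0→1)
  step 2: 4  (read c: 1→4)
  step 3: 4  (read c: 4→4)

After x (step 2): 4. After xy (step 3): 4.
They match, so y = c drives M around a cycle from 4 back to itself; pumping y any number of times keeps M in 4 before reading z, and xyⁱz ∈ L(M) for every i ≥ 0.

yes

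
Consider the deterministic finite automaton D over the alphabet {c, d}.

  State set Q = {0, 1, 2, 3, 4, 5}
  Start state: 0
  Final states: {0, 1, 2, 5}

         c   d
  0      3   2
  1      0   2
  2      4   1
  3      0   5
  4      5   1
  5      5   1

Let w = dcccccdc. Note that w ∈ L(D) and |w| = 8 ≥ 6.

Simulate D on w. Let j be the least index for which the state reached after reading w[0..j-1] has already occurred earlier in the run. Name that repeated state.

5

Run of D on w = d c c c c c d c:
  step 0: 0  (start)
  step 1: 2  (read d: 0→2)
  step 2: 4  (read c: 2→4)
  step 3: 5  (read c: 4→5)
  step 4: 5  (read c: 5→5)   ← first repeat (5 seen earlier)
  step 5: 5  (read c: 5→5)
  step 6: 5  (read c: 5→5)
  step 7: 1  (read d: 5→1)
  step 8: 0  (read c: 1→0)

The earliest repeat is at step j = 4: D is in 5, which it already visited at step i = 3.
With |Q| = 6, pigeonhole forces a state repeat no later than step 6; the substring read between the first and second visits to that state can be pumped.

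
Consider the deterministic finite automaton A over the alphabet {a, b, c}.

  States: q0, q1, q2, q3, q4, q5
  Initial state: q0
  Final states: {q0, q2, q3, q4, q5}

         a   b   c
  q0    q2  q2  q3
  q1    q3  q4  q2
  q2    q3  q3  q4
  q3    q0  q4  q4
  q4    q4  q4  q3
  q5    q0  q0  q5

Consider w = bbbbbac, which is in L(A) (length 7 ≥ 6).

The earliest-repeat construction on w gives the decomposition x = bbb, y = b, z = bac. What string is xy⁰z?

bbbbac

xy⁰z = xz = bbb·bac = bbbbac.
Reading y = b takes A from q4 back to q4, so after x the machine is still in q4, and z then leads to the accepting state q3. Hence bbbbac ∈ L(A).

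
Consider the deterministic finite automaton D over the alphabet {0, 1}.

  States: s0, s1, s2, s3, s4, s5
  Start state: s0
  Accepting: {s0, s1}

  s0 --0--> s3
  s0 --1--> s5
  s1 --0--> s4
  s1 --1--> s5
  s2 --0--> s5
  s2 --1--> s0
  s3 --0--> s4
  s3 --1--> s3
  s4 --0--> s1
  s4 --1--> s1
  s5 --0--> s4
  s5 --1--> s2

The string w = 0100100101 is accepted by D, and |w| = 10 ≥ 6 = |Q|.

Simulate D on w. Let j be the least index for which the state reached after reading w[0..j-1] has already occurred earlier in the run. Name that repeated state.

s3

Run of D on w = 0 1 0 0 1 0 0 1 0 1:
  step 0: s0  (start)
  step 1: s3  (read 0: s0→s3)
  step 2: s3  (read 1: s3→s3)   ← first repeat (s3 seen earlier)
  step 3: s4  (read 0: s3→s4)
  step 4: s1  (read 0: s4→s1)
  step 5: s5  (read 1: s1→s5)
  step 6: s4  (read 0: s5→s4)
  step 7: s1  (read 0: s4→s1)
  step 8: s5  (read 1: s1→s5)
  step 9: s4  (read 0: s5→s4)
  step 10: s1  (read 1: s4→s1)

The earliest repeat is at step j = 2: D is in s3, which it already visited at step i = 1.
With |Q| = 6, pigeonhole forces a state repeat no later than step 6; the substring read between the first and second visits to that state can be pumped.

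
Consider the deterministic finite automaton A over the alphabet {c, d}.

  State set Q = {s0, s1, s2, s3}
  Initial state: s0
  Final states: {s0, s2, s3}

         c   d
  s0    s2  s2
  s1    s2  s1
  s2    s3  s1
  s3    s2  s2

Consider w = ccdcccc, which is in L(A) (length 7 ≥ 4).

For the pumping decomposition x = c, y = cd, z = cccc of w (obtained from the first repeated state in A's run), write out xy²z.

ccdcdcccc

xy^2z = c·cd·cd·cccc = ccdcdcccc.
Reading y = cd takes A from s2 back to s2, so after x·y·y the machine is still in s2, and z then leads to the accepting state s2. Hence ccdcdcccc ∈ L(A).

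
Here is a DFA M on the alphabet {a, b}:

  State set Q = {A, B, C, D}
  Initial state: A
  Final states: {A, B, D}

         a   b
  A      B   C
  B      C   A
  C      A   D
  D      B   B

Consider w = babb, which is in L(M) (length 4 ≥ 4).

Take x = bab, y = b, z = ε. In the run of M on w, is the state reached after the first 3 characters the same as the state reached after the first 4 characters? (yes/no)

no

Run of M on the first 4 characters of w = b a b b:
  step 0: A  (start)
  step 1: C  (read b: A→C)
  step 2: A  (read a: C→A)
  step 3: C  (read b: A→C)
  step 4: D  (read b: C→D)

After x (step 3): C. After xy (step 4): D.
They differ (C ≠ D), so y is not a cycle from the state after x; this split is not the one the pumping-lemma construction produces, and pumping y need not keep the string in L(M).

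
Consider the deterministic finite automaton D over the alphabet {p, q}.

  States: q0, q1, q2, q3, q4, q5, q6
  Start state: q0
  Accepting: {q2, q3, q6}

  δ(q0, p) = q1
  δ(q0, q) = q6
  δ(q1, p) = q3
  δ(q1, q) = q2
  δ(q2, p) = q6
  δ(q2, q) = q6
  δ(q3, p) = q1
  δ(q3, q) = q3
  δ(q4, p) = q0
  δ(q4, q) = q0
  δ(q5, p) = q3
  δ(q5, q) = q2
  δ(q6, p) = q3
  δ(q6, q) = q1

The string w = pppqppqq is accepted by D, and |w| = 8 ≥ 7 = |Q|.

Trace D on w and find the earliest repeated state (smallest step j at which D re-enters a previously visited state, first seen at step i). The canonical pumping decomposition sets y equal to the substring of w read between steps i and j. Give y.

pp

State sequence: q0 -p-> q1 -p-> q3 -p-> q1 -q-> q2 -p-> q6 -p-> q3 -q-> q3 -q-> q3
First repeat at step 3: q1 was already visited.

So i = 1, j = 3, giving x = w[0:1] = p, y = w[1:3] = pp, z = w[3:8] = qppqq.
Check: |xy| = 3 ≤ 7 and |y| = 2 ≥ 1. Reading y takes D from q1 back to q1, so every xyⁱz is accepted.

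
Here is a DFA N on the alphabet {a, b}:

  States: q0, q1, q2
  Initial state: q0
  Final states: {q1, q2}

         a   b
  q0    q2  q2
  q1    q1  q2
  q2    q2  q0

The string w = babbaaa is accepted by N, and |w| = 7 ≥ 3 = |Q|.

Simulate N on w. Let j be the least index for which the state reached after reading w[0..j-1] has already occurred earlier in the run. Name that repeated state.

q2

State sequence: q0 -b-> q2 -a-> q2 -b-> q0 -b-> q2 -a-> q2 -a-> q2 -a-> q2
First repeat at step 2: q2 was already visited.

The earliest repeat is at step j = 2: N is in q2, which it already visited at step i = 1.
Pumping length from the standard proof: p = 3 (the number of states). The repeated state found above gives |xy| = j ≤ 3 and |y| = j − i ≥ 1.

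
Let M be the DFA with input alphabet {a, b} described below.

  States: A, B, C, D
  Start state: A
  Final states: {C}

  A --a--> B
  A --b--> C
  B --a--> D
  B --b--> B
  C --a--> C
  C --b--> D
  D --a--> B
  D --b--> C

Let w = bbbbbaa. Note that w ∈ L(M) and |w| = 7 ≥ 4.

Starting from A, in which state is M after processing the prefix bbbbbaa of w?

Run of M on the first 7 characters of w = b b b b b a a:
  step 0: A  (start)
  step 1: C  (read b: A→C)
  step 2: D  (read b: C→D)
  step 3: C  (read b: D→C)
  step 4: D  (read b: C→D)
  step 5: C  (read b: D→C)
  step 6: C  (read a: C→C)
  step 7: C  (read a: C→C)

After reading 7 characters, M is in state C.

C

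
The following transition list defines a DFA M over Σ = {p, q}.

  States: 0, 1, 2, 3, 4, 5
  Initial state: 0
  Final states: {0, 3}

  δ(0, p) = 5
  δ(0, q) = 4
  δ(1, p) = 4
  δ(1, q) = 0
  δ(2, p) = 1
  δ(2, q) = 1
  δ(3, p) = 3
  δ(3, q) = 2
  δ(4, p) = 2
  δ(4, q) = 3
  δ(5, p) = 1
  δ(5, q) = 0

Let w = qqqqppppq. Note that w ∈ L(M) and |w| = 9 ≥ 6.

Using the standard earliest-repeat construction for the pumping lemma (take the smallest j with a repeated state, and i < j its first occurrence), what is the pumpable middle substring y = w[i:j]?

Run of M on w = q q q q p p p p q:
  step 0: 0  (start)
  step 1: 4  (read q: 0→4)
  step 2: 3  (read q: 4→3)
  step 3: 2  (read q: 3→2)
  step 4: 1  (read q: 2→1)
  step 5: 4  (read p: 1→4)   ← first repeat (4 seen earlier)
  step 6: 2  (read p: 4→2)
  step 7: 1  (read p: 2→1)
  step 8: 4  (read p: 1→4)
  step 9: 3  (read q: 4→3)

So i = 1, j = 5, giving x = w[0:1] = q, y = w[1:5] = qqqp, z = w[5:9] = pppq.
Check: |xy| = 5 ≤ 6 and |y| = 4 ≥ 1. Reading y takes M from 4 back to 4, so every xyⁱz is accepted.

qqqp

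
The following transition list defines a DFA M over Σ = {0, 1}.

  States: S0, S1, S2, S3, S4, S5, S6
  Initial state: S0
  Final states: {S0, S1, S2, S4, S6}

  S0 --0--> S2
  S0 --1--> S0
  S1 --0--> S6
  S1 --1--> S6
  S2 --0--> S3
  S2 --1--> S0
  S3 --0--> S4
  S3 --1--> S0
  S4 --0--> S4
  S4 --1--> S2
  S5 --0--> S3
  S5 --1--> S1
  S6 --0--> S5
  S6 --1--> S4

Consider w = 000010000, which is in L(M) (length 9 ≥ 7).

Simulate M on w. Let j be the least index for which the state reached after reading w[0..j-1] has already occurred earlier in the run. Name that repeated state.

S4

State sequence: S0 -0-> S2 -0-> S3 -0-> S4 -0-> S4 -1-> S2 -0-> S3 -0-> S4 -0-> S4 -0-> S4
First repeat at step 4: S4 was already visited.

The earliest repeat is at step j = 4: M is in S4, which it already visited at step i = 3.
With |Q| = 7, pigeonhole forces a state repeat no later than step 7; the substring read between the first and second visits to that state can be pumped.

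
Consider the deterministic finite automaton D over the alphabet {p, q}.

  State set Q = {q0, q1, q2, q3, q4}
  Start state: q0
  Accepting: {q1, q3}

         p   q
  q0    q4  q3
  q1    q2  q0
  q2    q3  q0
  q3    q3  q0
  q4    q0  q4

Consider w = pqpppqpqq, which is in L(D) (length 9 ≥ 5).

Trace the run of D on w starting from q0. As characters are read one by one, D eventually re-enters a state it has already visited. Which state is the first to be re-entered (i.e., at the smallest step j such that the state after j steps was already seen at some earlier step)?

q4

Run of D on w = p q p p p q p q q:
  step 0: q0  (start)
  step 1: q4  (read p: q0→q4)
  step 2: q4  (read q: q4→q4)   ← first repeat (q4 seen earlier)
  step 3: q0  (read p: q4→q0)
  step 4: q4  (read p: q0→q4)
  step 5: q0  (read p: q4→q0)
  step 6: q3  (read q: q0→q3)
  step 7: q3  (read p: q3→q3)
  step 8: q0  (read q: q3→q0)
  step 9: q3  (read q: q0→q3)

The earliest repeat is at step j = 2: D is in q4, which it already visited at step i = 1.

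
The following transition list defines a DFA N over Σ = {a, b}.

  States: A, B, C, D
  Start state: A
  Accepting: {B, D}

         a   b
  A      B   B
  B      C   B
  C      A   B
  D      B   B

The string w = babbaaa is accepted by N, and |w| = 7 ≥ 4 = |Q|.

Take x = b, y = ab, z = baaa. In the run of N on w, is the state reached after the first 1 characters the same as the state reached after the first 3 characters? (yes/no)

yes

Run of N on the first 3 characters of w = b a b:
  step 0: A  (start)
  step 1: B  (read b: A→B)
  step 2: C  (read a: B→C)
  step 3: B  (read b: C→B)

After x (step 1): B. After xy (step 3): B.
They match, so y = ab drives N around a cycle from B back to itself; pumping y any number of times keeps N in B before reading z, and xyⁱz ∈ L(N) for every i ≥ 0.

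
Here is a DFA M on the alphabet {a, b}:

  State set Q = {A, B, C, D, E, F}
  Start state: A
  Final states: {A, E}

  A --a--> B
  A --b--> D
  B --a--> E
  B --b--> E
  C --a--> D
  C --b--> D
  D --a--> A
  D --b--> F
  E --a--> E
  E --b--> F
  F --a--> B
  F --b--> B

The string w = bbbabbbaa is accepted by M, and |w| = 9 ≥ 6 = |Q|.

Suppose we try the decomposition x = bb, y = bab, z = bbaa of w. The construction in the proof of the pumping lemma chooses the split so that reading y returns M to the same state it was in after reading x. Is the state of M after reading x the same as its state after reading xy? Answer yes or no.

State sequence: A -b-> D -b-> F -b-> B -a-> E -b-> F

After x (step 2): F. After xy (step 5): F.
They match, so y = bab drives M around a cycle from F back to itself; pumping y any number of times keeps M in F before reading z, and xyⁱz ∈ L(M) for every i ≥ 0.

yes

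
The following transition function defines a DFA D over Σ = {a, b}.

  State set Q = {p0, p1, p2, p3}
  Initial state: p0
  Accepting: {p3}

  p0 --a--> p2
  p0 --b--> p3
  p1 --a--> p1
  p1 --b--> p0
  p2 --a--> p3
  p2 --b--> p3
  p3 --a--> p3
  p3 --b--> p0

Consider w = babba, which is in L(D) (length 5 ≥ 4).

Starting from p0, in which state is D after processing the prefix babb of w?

p3

State sequence: p0 -b-> p3 -a-> p3 -b-> p0 -b-> p3

After reading 4 characters, D is in state p3.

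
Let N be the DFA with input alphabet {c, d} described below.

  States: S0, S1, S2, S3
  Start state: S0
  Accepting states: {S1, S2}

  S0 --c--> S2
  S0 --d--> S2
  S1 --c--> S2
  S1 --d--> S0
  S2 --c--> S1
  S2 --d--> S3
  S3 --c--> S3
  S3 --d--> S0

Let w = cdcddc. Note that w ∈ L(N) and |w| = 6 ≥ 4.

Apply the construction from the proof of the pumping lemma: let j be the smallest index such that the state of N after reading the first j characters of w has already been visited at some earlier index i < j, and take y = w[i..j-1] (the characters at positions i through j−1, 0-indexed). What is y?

c

Run of N on w = c d c d d c:
  step 0: S0  (start)
  step 1: S2  (read c: S0→S2)
  step 2: S3  (read d: S2→S3)
  step 3: S3  (read c: S3→S3)   ← first repeat (S3 seen earlier)
  step 4: S0  (read d: S3→S0)
  step 5: S2  (read d: S0→S2)
  step 6: S1  (read c: S2→S1)

So i = 2, j = 3, giving x = w[0:2] = cd, y = w[2:3] = c, z = w[3:6] = ddc.
Check: |xy| = 3 ≤ 4 and |y| = 1 ≥ 1. Reading y takes N from S3 back to S3, so every xyⁱz is accepted.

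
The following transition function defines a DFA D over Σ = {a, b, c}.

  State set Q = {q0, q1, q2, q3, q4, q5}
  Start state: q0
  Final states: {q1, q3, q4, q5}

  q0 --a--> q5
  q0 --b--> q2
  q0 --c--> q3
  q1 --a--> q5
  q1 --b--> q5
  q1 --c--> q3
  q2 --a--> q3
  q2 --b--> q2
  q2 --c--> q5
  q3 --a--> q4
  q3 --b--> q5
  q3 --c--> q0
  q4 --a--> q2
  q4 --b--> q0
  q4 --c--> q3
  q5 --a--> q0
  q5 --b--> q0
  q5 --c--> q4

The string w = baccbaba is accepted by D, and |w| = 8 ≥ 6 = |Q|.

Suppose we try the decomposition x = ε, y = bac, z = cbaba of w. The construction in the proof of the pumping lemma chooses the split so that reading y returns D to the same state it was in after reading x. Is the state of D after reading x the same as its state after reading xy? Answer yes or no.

Run of D on the first 3 characters of w = b a c:
  step 0: q0  (start)
  step 1: q2  (read b: q0→q2)
  step 2: q3  (read a: q2→q3)
  step 3: q0  (read c: q3→q0)

After x (step 0): q0. After xy (step 3): q0.
They match, so y = bac drives D around a cycle from q0 back to itself; pumping y any number of times keeps D in q0 before reading z, and xyⁱz ∈ L(D) for every i ≥ 0.

yes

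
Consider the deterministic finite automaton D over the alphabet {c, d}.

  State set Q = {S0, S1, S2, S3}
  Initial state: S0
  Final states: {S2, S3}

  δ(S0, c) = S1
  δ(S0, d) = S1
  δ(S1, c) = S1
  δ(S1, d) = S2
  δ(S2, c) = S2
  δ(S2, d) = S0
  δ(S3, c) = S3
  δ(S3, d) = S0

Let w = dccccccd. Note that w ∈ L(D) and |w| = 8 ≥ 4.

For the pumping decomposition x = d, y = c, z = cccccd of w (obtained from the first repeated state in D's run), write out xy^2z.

dcccccccd

xy^2z = d·c·c·cccccd = dcccccccd.
Reading y = c takes D from S1 back to S1, so after x·y·y the machine is still in S1, and z then leads to the accepting state S2. Hence dcccccccd ∈ L(D).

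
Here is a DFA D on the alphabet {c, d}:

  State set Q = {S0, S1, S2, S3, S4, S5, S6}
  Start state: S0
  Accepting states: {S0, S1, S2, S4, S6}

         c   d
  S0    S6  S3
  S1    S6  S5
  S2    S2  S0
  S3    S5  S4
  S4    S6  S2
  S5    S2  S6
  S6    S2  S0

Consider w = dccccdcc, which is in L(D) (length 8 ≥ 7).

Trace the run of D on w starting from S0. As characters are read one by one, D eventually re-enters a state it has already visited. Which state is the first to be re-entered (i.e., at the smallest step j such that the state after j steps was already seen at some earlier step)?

S2

Run of D on w = d c c c c d c c:
  step 0: S0  (start)
  step 1: S3  (read d: S0→S3)
  step 2: S5  (read c: S3→S5)
  step 3: S2  (read c: S5→S2)
  step 4: S2  (read c: S2→S2)   ← first repeat (S2 seen earlier)
  step 5: S2  (read c: S2→S2)
  step 6: S0  (read d: S2→S0)
  step 7: S6  (read c: S0→S6)
  step 8: S2  (read c: S6→S2)

The earliest repeat is at step j = 4: D is in S2, which it already visited at step i = 3.
The DFA has 7 states, so the proof of the pumping lemma guarantees a repeated state among the first 7+1 visited; the segment between the two visits is the pumpable y.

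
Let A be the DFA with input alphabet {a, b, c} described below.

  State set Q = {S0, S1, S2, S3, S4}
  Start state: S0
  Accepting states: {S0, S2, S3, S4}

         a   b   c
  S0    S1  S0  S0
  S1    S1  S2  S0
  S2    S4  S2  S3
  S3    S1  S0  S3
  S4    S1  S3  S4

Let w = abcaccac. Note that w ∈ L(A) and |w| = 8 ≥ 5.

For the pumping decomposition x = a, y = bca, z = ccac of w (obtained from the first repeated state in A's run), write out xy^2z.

abcabcaccac

xy^2z = a·bca·bca·ccac = abcabcaccac.
Reading y = bca takes A from S1 back to S1, so after x·y·y the machine is still in S1, and z then leads to the accepting state S0. Hence abcabcaccac ∈ L(A).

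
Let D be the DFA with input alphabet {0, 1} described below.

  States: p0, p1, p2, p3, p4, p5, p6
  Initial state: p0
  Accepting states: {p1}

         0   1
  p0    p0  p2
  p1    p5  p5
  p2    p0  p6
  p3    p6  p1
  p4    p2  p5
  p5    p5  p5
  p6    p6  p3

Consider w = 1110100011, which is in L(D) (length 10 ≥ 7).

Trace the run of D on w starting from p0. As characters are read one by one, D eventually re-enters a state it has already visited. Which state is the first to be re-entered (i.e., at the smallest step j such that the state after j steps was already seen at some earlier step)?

Run of D on w = 1 1 1 0 1 0 0 0 1 1:
  step 0: p0  (start)
  step 1: p2  (read 1: p0→p2)
  step 2: p6  (read 1: p2→p6)
  step 3: p3  (read 1: p6→p3)
  step 4: p6  (read 0: p3→p6)   ← first repeat (p6 seen earlier)
  step 5: p3  (read 1: p6→p3)
  step 6: p6  (read 0: p3→p6)
  step 7: p6  (read 0: p6→p6)
  step 8: p6  (read 0: p6→p6)
  step 9: p3  (read 1: p6→p3)
  step 10: p1  (read 1: p3→p1)

The earliest repeat is at step j = 4: D is in p6, which it already visited at step i = 2.
Pumping length from the standard proof: p = 7 (the number of states). The repeated state found above gives |xy| = j ≤ 7 and |y| = j − i ≥ 1.

p6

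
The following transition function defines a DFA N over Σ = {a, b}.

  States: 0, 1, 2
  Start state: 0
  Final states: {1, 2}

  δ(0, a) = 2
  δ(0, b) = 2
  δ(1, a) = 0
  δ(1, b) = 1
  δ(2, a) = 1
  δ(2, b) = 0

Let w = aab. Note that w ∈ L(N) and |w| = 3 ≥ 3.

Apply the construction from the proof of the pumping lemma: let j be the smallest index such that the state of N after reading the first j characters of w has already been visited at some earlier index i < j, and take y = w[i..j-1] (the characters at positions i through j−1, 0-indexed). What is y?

Run of N on w = a a b:
  step 0: 0  (start)
  step 1: 2  (read a: 0→2)
  step 2: 1  (read a: 2→1)
  step 3: 1  (read b: 1→1)   ← first repeat (1 seen earlier)

So i = 2, j = 3, giving x = w[0:2] = aa, y = w[2:3] = b, z = w[3:3] = ε.
Check: |xy| = 3 ≤ 3 and |y| = 1 ≥ 1. Reading y takes N from 1 back to 1, so every xyⁱz is accepted.

b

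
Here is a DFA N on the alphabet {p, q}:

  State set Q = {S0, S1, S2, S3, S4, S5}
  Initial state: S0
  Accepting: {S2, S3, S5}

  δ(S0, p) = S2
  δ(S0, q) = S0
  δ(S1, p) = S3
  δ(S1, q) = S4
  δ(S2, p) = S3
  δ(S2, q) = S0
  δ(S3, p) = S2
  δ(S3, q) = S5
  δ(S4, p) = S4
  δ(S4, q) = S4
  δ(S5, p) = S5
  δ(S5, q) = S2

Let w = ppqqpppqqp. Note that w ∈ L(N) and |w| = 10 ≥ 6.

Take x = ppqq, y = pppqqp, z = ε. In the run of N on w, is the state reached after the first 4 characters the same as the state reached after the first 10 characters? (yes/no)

no

State sequence: S0 -p-> S2 -p-> S3 -q-> S5 -q-> S2 -p-> S3 -p-> S2 -p-> S3 -q-> S5 -q-> S2 -p-> S3

After x (step 4): S2. After xy (step 10): S3.
They differ (S2 ≠ S3), so y is not a cycle from the state after x; this split is not the one the pumping-lemma construction produces, and pumping y need not keep the string in L(N).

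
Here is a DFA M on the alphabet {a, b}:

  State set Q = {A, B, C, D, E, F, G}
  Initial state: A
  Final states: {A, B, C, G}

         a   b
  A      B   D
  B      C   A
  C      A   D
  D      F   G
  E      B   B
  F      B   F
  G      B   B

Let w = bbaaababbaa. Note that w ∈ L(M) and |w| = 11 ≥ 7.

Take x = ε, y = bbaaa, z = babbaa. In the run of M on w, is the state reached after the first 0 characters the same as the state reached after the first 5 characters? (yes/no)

yes

State sequence: A -b-> D -b-> G -a-> B -a-> C -a-> A

After x (step 0): A. After xy (step 5): A.
They match, so y = bbaaa drives M around a cycle from A back to itself; pumping y any number of times keeps M in A before reading z, and xyⁱz ∈ L(M) for every i ≥ 0.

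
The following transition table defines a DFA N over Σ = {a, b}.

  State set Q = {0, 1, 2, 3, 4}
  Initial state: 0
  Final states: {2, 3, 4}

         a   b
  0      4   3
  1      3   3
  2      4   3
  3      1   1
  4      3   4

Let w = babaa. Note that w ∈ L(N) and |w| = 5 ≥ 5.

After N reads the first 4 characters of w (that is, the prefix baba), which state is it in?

State sequence: 0 -b-> 3 -a-> 1 -b-> 3 -a-> 1

After reading 4 characters, N is in state 1.
(This kind of state-tracing is the core of the pumping-lemma construction: with 5 states, pigeonhole forces a repeat within the first 5 steps.)

1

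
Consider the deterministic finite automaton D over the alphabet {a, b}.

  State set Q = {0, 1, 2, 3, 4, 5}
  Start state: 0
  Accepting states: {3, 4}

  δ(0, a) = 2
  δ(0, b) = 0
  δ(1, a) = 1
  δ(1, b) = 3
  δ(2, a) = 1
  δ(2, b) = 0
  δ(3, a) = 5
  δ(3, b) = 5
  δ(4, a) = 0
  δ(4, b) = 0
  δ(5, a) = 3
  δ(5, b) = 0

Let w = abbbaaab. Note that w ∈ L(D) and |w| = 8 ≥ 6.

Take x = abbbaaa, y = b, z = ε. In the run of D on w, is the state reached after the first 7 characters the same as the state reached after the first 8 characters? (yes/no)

no

State sequence: 0 -a-> 2 -b-> 0 -b-> 0 -b-> 0 -a-> 2 -a-> 1 -a-> 1 -b-> 3

After x (step 7): 1. After xy (step 8): 3.
They differ (1 ≠ 3), so y is not a cycle from the state after x; this split is not the one the pumping-lemma construction produces, and pumping y need not keep the string in L(D).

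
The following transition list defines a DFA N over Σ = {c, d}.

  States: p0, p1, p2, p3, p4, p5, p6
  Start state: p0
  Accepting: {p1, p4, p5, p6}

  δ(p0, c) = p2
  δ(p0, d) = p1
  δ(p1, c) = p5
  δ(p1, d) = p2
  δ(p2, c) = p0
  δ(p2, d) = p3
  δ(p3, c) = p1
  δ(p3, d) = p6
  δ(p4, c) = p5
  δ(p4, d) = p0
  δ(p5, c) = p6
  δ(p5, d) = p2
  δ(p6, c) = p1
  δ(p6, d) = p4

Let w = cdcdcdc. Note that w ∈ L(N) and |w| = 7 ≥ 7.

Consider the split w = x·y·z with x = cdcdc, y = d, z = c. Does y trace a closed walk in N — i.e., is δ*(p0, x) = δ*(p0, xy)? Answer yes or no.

State sequence: p0 -c-> p2 -d-> p3 -c-> p1 -d-> p2 -c-> p0 -d-> p1

After x (step 5): p0. After xy (step 6): p1.
They differ (p0 ≠ p1), so y is not a cycle from the state after x; this split is not the one the pumping-lemma construction produces, and pumping y need not keep the string in L(N).

no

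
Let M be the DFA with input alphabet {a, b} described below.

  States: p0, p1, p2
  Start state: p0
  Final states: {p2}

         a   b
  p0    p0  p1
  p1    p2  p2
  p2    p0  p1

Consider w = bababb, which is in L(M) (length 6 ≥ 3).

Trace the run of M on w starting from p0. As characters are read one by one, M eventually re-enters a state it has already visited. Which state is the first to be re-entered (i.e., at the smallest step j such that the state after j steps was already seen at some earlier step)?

Run of M on w = b a b a b b:
  step 0: p0  (start)
  step 1: p1  (read b: p0→p1)
  step 2: p2  (read a: p1→p2)
  step 3: p1  (read b: p2→p1)   ← first repeat (p1 seen earlier)
  step 4: p2  (read a: p1→p2)
  step 5: p1  (read b: p2→p1)
  step 6: p2  (read b: p1→p2)

The earliest repeat is at step j = 3: M is in p1, which it already visited at step i = 1.
Pumping length from the standard proof: p = 3 (the number of states). The repeated state found above gives |xy| = j ≤ 3 and |y| = j − i ≥ 1.

p1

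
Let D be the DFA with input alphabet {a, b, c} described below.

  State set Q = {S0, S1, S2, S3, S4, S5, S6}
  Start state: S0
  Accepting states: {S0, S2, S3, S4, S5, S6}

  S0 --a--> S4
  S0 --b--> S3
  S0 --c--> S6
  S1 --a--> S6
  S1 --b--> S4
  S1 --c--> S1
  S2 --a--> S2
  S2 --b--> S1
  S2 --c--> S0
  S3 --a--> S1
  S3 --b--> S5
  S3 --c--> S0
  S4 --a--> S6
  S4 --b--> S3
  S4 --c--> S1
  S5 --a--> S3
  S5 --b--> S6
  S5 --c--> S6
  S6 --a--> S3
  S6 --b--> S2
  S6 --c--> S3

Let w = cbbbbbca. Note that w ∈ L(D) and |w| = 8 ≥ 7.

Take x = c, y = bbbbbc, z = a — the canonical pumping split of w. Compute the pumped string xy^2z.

xy^2z = c·bbbbbc·bbbbbc·a = cbbbbbcbbbbbca.
Reading y = bbbbbc takes D from S6 back to S6, so after x·y·y the machine is still in S6, and z then leads to the accepting state S3. Hence cbbbbbcbbbbbca ∈ L(D).

cbbbbbcbbbbbca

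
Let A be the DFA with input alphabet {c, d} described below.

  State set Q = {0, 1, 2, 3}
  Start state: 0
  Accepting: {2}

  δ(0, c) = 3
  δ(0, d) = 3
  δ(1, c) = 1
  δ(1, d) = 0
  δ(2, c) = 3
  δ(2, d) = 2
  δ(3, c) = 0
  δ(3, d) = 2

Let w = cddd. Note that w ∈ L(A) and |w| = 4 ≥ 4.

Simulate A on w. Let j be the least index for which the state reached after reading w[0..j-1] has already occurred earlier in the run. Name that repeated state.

Run of A on w = c d d d:
  step 0: 0  (start)
  step 1: 3  (read c: 0→3)
  step 2: 2  (read d: 3→2)
  step 3: 2  (read d: 2→2)   ← first repeat (2 seen earlier)
  step 4: 2  (read d: 2→2)

The earliest repeat is at step j = 3: A is in 2, which it already visited at step i = 2.
Pumping length from the standard proof: p = 4 (the number of states). The repeated state found above gives |xy| = j ≤ 4 and |y| = j − i ≥ 1.

2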